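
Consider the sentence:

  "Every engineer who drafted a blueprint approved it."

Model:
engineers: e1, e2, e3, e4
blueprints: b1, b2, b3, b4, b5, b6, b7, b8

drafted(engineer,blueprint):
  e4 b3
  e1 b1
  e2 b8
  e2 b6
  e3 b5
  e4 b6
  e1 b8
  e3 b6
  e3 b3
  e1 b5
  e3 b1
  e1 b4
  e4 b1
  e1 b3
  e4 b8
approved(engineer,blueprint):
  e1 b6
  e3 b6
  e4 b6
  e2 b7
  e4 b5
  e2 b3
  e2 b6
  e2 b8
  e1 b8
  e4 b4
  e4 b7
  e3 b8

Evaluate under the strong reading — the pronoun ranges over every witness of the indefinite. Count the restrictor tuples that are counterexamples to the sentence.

"it" takes "a blueprint" as antecedent — a donkey pronoun bound across the clause boundary.
Strong reading: for every (e,b) with drafted(e,b), approved(e,b).
Restrictor pairs: (e1,b1) ✗  (e1,b3) ✗  (e1,b4) ✗  (e1,b5) ✗  (e1,b8) ✓  (e2,b6) ✓  (e2,b8) ✓  (e3,b1) ✗  (e3,b3) ✗  (e3,b5) ✗  (e3,b6) ✓  (e4,b1) ✗  (e4,b3) ✗  (e4,b6) ✓  (e4,b8) ✗
Counterexamples (restrictor pairs failing the scope): 10.

10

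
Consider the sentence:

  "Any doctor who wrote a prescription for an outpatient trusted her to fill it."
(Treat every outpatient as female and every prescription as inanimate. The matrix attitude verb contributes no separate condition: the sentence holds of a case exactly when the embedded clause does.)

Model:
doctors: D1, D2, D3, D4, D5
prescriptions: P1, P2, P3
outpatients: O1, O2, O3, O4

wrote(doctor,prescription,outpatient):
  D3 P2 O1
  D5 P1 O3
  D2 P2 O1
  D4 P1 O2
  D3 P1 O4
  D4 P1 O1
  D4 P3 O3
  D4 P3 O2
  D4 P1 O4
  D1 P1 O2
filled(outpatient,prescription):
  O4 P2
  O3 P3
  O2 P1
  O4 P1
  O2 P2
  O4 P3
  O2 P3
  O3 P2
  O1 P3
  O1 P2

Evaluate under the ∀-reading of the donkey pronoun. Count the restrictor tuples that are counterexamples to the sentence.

2

"her" takes "an outpatient" as antecedent and "it" takes "a prescription"; both are donkey pronouns co-varying with the restrictor.
Strong reading: for every (d,p,o) with wrote(d,p,o), filled(o,p).
Restrictor triples: (D1,P1,O2)→filled(O2,P1) ✓  (D2,P2,O1)→filled(O1,P2) ✓  (D3,P1,O4)→filled(O4,P1) ✓  (D3,P2,O1)→filled(O1,P2) ✓  (D4,P1,O1)→filled(O1,P1) ✗  (D4,P1,O2)→filled(O2,P1) ✓  (D4,P1,O4)→filled(O4,P1) ✓  (D4,P3,O2)→filled(O2,P3) ✓  (D4,P3,O3)→filled(O3,P3) ✓  (D5,P1,O3)→filled(O3,P1) ✗
Counterexamples (restrictor triples failing the scope): 2.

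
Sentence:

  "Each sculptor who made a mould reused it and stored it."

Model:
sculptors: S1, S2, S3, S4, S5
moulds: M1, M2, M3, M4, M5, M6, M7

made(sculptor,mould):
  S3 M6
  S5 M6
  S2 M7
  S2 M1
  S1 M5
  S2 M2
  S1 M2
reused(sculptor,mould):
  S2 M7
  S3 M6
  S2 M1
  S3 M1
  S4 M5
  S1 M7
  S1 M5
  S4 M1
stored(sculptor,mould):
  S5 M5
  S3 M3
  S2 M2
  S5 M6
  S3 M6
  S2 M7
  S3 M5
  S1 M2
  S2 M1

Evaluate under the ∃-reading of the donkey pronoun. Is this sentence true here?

False

"it" takes "a mould" as antecedent — a donkey pronoun bound across the clause boundary.
Weak reading: every sculptor s with some made-mould has at least one made-mould m such that reused(s,m) ∧ stored(s,m).
Per sculptor: S1:✗  S2:✓  S3:✓  S5:✗
S1 has no witness among its made-moulds.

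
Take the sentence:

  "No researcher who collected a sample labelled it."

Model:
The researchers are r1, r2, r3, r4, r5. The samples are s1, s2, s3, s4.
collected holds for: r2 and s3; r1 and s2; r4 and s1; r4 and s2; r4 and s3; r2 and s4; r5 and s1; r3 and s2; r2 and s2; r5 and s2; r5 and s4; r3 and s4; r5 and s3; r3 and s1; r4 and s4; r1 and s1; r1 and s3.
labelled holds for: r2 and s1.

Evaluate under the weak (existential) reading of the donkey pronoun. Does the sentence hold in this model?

True

"it" takes "a sample" as antecedent — a donkey pronoun bound across the clause boundary.
Truth condition: for no (r,s) with collected(r,s) does labelled(r,s) hold.
Restrictor pairs — does the scope hold? (r1,s1):fails  (r1,s2):fails  (r1,s3):fails  (r2,s2):fails  (r2,s3):fails  (r2,s4):fails  (r3,s1):fails  (r3,s2):fails  (r3,s4):fails  (r4,s1):fails  (r4,s2):fails  (r4,s3):fails  (r4,s4):fails  (r5,s1):fails  (r5,s2):fails  (r5,s3):fails  (r5,s4):fails
Scope holds for no restrictor pair, so the sentence is true.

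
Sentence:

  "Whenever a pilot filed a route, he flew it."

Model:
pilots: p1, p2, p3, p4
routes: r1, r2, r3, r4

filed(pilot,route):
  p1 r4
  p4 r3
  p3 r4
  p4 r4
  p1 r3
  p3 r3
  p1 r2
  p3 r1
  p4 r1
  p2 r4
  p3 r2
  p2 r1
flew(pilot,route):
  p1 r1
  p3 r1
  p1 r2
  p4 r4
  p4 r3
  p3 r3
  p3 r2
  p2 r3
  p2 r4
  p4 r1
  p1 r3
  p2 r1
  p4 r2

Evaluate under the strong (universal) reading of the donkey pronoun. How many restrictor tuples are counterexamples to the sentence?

2

"it" takes "a route" as antecedent — a donkey pronoun bound across the clause boundary.
Strong reading: for every (p,r) with filed(p,r), flew(p,r).
Restrictor pairs: (p1,r2) ✓  (p1,r3) ✓  (p1,r4) ✗  (p2,r1) ✓  (p2,r4) ✓  (p3,r1) ✓  (p3,r2) ✓  (p3,r3) ✓  (p3,r4) ✗  (p4,r1) ✓  (p4,r3) ✓  (p4,r4) ✓
Counterexamples (restrictor pairs failing the scope): 2.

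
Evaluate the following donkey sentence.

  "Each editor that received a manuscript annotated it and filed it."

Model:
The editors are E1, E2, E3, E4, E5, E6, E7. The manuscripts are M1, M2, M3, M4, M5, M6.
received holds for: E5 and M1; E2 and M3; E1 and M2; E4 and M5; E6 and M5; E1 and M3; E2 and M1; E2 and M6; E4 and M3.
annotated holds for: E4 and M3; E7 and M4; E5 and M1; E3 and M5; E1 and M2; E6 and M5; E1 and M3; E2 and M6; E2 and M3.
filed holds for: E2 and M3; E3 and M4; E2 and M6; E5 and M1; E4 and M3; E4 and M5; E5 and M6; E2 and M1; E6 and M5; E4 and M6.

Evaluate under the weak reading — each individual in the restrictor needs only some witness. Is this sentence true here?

False

"it" takes "a manuscript" as antecedent — a donkey pronoun bound across the clause boundary.
Weak reading: every editor e with some received-manuscript has at least one received-manuscript m such that annotated(e,m) ∧ filed(e,m).
Per editor: E1:✗  E2:✓  E4:✓  E5:✓  E6:✓
E1 has no witness among its received-manuscripts.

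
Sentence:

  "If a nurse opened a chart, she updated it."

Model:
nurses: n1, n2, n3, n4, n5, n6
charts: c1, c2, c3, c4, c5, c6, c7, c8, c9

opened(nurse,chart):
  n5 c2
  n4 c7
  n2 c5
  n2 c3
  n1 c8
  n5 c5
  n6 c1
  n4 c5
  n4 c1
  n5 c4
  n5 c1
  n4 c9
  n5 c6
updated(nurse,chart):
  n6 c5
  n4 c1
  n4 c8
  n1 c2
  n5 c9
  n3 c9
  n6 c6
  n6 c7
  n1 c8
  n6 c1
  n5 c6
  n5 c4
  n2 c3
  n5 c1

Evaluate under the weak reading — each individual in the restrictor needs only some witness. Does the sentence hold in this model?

True

"it" takes "a chart" as antecedent — a donkey pronoun bound across the clause boundary.
Weak reading: every nurse n with some opened-chart has at least one opened-chart c such that updated(n,c).
Per nurse: n1:✓  n2:✓  n4:✓  n5:✓  n6:✓
Every nurse in the restrictor has a witness.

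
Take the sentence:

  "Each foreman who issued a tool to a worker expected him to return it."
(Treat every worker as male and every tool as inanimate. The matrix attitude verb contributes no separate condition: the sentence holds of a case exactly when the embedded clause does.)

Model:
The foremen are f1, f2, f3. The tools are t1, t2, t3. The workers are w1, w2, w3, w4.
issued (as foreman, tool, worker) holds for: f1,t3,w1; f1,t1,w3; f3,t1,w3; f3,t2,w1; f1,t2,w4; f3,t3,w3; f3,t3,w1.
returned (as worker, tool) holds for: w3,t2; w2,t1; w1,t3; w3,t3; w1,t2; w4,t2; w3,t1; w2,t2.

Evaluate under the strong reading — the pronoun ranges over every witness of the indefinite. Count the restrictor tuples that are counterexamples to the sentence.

"him" takes "a worker" as antecedent and "it" takes "a tool"; both are donkey pronouns co-varying with the restrictor.
Strong reading: for every (f,t,w) with issued(f,t,w), returned(w,t).
Restrictor triples: (f1,t1,w3)→returned(w3,t1) ✓  (f1,t2,w4)→returned(w4,t2) ✓  (f1,t3,w1)→returned(w1,t3) ✓  (f3,t1,w3)→returned(w3,t1) ✓  (f3,t2,w1)→returned(w1,t2) ✓  (f3,t3,w1)→returned(w1,t3) ✓  (f3,t3,w3)→returned(w3,t3) ✓
Counterexamples (restrictor triples failing the scope): 0.

0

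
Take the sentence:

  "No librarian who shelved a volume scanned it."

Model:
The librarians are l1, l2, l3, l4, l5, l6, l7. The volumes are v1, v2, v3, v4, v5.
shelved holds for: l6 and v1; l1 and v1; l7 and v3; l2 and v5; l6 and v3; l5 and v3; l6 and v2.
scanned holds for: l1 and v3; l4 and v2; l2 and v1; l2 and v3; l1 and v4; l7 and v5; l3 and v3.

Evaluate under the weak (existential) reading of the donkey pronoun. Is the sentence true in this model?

True

"it" takes "a volume" as antecedent — a donkey pronoun bound across the clause boundary.
Truth condition: for no (l,v) with shelved(l,v) does scanned(l,v) hold.
Restrictor pairs — does the scope hold? (l1,v1):fails  (l2,v5):fails  (l5,v3):fails  (l6,v1):fails  (l6,v2):fails  (l6,v3):fails  (l7,v3):fails
Scope holds for no restrictor pair, so the sentence is true.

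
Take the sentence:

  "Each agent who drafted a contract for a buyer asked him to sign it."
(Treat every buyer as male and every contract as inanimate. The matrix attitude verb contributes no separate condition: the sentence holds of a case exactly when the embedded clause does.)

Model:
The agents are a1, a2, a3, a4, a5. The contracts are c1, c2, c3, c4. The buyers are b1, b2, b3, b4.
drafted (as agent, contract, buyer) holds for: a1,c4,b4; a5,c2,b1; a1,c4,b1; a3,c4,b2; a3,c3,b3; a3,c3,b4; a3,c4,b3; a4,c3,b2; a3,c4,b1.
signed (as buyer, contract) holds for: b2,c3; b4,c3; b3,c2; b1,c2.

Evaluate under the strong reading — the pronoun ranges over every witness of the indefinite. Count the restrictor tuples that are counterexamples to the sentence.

"him" takes "a buyer" as antecedent and "it" takes "a contract"; both are donkey pronouns co-varying with the restrictor.
Strong reading: for every (a,c,b) with drafted(a,c,b), signed(b,c).
Restrictor triples: (a1,c4,b1)→signed(b1,c4) ✗  (a1,c4,b4)→signed(b4,c4) ✗  (a3,c3,b3)→signed(b3,c3) ✗  (a3,c3,b4)→signed(b4,c3) ✓  (a3,c4,b1)→signed(b1,c4) ✗  (a3,c4,b2)→signed(b2,c4) ✗  (a3,c4,b3)→signed(b3,c4) ✗  (a4,c3,b2)→signed(b2,c3) ✓  (a5,c2,b1)→signed(b1,c2) ✓
Counterexamples (restrictor triples failing the scope): 6.

6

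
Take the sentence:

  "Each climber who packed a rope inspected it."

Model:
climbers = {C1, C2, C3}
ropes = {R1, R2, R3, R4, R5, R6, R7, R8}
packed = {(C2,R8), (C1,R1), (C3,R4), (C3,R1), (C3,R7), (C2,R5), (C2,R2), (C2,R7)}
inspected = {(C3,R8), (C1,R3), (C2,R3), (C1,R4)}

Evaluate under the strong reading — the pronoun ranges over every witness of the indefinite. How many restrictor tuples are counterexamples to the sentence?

"it" takes "a rope" as antecedent — a donkey pronoun bound across the clause boundary.
Strong reading: for every (c,r) with packed(c,r), inspected(c,r).
Restrictor pairs: (C1,R1) ✗  (C2,R2) ✗  (C2,R5) ✗  (C2,R7) ✗  (C2,R8) ✗  (C3,R1) ✗  (C3,R4) ✗  (C3,R7) ✗
Counterexamples (restrictor pairs failing the scope): 8.

8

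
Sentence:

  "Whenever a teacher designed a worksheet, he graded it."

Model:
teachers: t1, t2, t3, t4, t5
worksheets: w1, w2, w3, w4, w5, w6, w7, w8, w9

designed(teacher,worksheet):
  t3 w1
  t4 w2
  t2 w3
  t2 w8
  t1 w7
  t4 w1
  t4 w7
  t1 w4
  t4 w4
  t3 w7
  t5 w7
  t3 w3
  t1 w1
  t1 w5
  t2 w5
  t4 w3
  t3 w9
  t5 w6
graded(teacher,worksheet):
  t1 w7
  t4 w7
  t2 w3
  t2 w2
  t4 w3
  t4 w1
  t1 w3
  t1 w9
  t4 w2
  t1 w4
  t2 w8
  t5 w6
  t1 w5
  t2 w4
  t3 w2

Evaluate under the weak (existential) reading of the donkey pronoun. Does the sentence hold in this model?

"it" takes "a worksheet" as antecedent — a donkey pronoun bound across the clause boundary.
Weak reading: every teacher t with some designed-worksheet has at least one designed-worksheet w such that graded(t,w).
Per teacher: t1:✓  t2:✓  t3:✗  t4:✓  t5:✓
t3 has no witness among its designed-worksheets.

False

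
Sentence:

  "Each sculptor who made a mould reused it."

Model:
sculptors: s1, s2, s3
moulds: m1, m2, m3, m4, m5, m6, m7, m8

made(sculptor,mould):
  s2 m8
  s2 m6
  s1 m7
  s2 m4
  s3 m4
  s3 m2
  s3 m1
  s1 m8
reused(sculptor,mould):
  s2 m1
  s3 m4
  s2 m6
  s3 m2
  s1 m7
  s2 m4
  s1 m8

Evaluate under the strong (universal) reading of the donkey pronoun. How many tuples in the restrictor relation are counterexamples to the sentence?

2

"it" takes "a mould" as antecedent — a donkey pronoun bound across the clause boundary.
Strong reading: for every (s,m) with made(s,m), reused(s,m).
Restrictor pairs: (s1,m7) ✓  (s1,m8) ✓  (s2,m4) ✓  (s2,m6) ✓  (s2,m8) ✗  (s3,m1) ✗  (s3,m2) ✓  (s3,m4) ✓
Counterexamples (restrictor pairs failing the scope): 2.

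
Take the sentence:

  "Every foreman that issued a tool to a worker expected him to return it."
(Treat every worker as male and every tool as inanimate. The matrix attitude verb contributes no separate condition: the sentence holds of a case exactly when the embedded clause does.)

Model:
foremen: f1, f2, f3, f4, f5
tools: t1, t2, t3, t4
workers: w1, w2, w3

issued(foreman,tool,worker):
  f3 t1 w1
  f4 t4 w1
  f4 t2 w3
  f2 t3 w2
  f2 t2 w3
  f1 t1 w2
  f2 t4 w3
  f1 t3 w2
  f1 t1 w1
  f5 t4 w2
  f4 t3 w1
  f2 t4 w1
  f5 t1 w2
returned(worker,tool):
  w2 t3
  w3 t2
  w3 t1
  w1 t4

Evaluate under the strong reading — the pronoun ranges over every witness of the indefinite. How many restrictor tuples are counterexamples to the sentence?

"him" takes "a worker" as antecedent and "it" takes "a tool"; both are donkey pronouns co-varying with the restrictor.
Strong reading: for every (f,t,w) with issued(f,t,w), returned(w,t).
Restrictor triples: (f1,t1,w1)→returned(w1,t1) ✗  (f1,t1,w2)→returned(w2,t1) ✗  (f1,t3,w2)→returned(w2,t3) ✓  (f2,t2,w3)→returned(w3,t2) ✓  (f2,t3,w2)→returned(w2,t3) ✓  (f2,t4,w1)→returned(w1,t4) ✓  (f2,t4,w3)→returned(w3,t4) ✗  (f3,t1,w1)→returned(w1,t1) ✗  (f4,t2,w3)→returned(w3,t2) ✓  (f4,t3,w1)→returned(w1,t3) ✗  (f4,t4,w1)→returned(w1,t4) ✓  (f5,t1,w2)→returned(w2,t1) ✗  (f5,t4,w2)→returned(w2,t4) ✗
Counterexamples (restrictor triples failing the scope): 7.

7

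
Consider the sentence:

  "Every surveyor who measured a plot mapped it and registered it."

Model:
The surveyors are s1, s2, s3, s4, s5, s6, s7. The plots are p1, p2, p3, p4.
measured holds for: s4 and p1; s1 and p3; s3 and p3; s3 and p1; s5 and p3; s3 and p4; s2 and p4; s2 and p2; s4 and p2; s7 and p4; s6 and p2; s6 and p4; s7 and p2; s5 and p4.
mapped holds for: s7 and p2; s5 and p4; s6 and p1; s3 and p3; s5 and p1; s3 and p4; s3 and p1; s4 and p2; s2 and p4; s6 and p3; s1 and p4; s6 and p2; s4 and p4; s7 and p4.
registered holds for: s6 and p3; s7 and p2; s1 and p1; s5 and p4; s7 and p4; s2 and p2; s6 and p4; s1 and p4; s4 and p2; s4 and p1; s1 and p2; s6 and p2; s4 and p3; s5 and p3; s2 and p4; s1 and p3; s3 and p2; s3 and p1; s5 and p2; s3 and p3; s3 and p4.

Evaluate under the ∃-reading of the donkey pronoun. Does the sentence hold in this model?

"it" takes "a plot" as antecedent — a donkey pronoun bound across the clause boundary.
Weak reading: every surveyor s with some measured-plot has at least one measured-plot p such that mapped(s,p) ∧ registered(s,p).
Per surveyor: s1:✗  s2:✓  s3:✓  s4:✓  s5:✓  s6:✓  s7:✓
s1 has no witness among its measured-plots.

False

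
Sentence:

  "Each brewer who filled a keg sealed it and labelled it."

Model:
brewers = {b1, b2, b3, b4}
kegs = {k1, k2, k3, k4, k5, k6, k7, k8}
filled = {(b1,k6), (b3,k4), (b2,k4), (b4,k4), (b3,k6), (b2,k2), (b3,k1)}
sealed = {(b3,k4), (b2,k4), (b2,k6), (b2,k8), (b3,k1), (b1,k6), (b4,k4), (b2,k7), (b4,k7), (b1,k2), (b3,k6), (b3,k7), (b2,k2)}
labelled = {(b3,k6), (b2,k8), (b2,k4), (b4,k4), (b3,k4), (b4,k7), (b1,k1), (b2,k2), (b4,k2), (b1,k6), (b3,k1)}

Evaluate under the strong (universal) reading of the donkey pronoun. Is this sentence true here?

True

"it" takes "a keg" as antecedent — a donkey pronoun bound across the clause boundary.
Strong reading: for every (b,k) with filled(b,k), sealed(b,k) ∧ labelled(b,k).
Restrictor pairs: (b1,k6) ✓  (b2,k2) ✓  (b2,k4) ✓  (b3,k1) ✓  (b3,k4) ✓  (b3,k6) ✓  (b4,k4) ✓
Every restrictor pair satisfies the scope.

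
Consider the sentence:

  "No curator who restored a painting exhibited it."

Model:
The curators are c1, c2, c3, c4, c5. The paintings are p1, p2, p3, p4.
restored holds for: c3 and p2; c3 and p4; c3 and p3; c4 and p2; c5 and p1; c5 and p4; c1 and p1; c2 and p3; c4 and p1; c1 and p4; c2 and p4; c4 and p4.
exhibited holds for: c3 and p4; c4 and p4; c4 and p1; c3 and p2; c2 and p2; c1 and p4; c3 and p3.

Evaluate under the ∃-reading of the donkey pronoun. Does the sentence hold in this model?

False

"it" takes "a painting" as antecedent — a donkey pronoun bound across the clause boundary.
Truth condition: for no (c,p) with restored(c,p) does exhibited(c,p) hold.
Restrictor pairs — does the scope hold? (c1,p1):fails  (c1,p4):holds  (c2,p3):fails  (c2,p4):fails  (c3,p2):holds  (c3,p3):holds  (c3,p4):holds  (c4,p1):holds  (c4,p2):fails  (c4,p4):holds  (c5,p1):fails  (c5,p4):fails
Scope holds for 6 pair(s), so the sentence is false.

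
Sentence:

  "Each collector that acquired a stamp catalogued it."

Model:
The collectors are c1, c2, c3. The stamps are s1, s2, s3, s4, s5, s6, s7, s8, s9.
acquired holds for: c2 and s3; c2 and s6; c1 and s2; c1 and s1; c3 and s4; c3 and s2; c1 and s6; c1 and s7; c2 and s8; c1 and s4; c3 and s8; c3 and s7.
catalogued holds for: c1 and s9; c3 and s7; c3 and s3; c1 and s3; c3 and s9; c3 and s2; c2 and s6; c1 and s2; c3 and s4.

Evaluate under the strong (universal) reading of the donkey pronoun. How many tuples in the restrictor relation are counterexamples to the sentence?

"it" takes "a stamp" as antecedent — a donkey pronoun bound across the clause boundary.
Strong reading: for every (c,s) with acquired(c,s), catalogued(c,s).
Restrictor pairs: (c1,s1) ✗  (c1,s2) ✓  (c1,s4) ✗  (c1,s6) ✗  (c1,s7) ✗  (c2,s3) ✗  (c2,s6) ✓  (c2,s8) ✗  (c3,s2) ✓  (c3,s4) ✓  (c3,s7) ✓  (c3,s8) ✗
Counterexamples (restrictor pairs failing the scope): 7.

7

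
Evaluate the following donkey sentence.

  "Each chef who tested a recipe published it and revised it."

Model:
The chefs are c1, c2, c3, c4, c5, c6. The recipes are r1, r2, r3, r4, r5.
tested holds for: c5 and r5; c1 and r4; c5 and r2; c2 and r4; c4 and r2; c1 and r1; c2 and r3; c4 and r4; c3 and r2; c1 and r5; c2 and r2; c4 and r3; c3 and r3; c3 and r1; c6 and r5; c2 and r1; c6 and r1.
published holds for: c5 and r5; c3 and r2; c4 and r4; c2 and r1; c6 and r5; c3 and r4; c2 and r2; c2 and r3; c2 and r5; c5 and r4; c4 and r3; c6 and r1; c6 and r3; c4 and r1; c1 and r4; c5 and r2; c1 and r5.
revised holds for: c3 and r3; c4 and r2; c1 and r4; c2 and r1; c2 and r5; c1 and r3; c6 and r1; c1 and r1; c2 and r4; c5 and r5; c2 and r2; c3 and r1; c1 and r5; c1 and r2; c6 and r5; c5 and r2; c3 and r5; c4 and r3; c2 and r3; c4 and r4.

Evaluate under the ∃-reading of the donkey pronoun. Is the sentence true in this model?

"it" takes "a recipe" as antecedent — a donkey pronoun bound across the clause boundary.
Weak reading: every chef c with some tested-recipe has at least one tested-recipe r such that published(c,r) ∧ revised(c,r).
Per chef: c1:✓  c2:✓  c3:✗  c4:✓  c5:✓  c6:✓
c3 has no witness among its tested-recipes.

False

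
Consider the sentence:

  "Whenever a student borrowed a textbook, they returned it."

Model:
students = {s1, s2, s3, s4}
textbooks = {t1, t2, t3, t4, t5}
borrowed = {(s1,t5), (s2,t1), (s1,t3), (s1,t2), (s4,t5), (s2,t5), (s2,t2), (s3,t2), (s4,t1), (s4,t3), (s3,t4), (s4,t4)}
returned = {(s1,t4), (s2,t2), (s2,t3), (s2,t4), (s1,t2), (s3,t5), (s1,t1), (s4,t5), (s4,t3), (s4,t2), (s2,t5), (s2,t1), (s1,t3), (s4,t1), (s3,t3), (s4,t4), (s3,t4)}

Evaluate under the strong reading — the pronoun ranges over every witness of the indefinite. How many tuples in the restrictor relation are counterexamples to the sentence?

"it" takes "a textbook" as antecedent — a donkey pronoun bound across the clause boundary.
Strong reading: for every (s,t) with borrowed(s,t), returned(s,t).
Restrictor pairs: (s1,t2) ✓  (s1,t3) ✓  (s1,t5) ✗  (s2,t1) ✓  (s2,t2) ✓  (s2,t5) ✓  (s3,t2) ✗  (s3,t4) ✓  (s4,t1) ✓  (s4,t3) ✓  (s4,t4) ✓  (s4,t5) ✓
Counterexamples (restrictor pairs failing the scope): 2.

2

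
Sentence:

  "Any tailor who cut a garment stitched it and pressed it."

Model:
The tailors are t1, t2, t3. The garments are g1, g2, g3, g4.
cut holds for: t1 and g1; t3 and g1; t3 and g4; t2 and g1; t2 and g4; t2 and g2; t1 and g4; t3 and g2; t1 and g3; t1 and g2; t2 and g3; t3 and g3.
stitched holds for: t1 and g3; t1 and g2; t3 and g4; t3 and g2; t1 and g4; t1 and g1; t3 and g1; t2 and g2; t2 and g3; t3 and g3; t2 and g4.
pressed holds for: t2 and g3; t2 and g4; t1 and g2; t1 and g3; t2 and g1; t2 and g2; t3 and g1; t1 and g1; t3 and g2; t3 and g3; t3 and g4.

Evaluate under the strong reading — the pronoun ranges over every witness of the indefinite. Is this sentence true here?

False

"it" takes "a garment" as antecedent — a donkey pronoun bound across the clause boundary.
Strong reading: for every (t,g) with cut(t,g), stitched(t,g) ∧ pressed(t,g).
Restrictor pairs: (t1,g1) ✓  (t1,g2) ✓  (t1,g3) ✓  (t1,g4) ✗  (t2,g1) ✗  (t2,g2) ✓  (t2,g3) ✓  (t2,g4) ✓  (t3,g1) ✓  (t3,g2) ✓  (t3,g3) ✓  (t3,g4) ✓
Counterexample: (t1,g4) is in cut but fails the scope.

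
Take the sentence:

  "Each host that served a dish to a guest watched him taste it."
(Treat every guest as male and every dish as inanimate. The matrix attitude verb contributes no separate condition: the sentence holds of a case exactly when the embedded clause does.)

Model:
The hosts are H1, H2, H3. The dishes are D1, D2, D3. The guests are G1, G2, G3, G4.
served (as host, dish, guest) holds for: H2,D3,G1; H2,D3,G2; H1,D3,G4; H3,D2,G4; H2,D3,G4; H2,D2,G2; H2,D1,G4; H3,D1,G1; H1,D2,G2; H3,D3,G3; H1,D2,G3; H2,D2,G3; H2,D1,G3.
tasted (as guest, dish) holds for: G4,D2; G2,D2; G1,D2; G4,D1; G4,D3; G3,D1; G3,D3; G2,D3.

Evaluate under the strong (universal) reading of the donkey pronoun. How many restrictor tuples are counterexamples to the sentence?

"him" takes "a guest" as antecedent and "it" takes "a dish"; both are donkey pronouns co-varying with the restrictor.
Strong reading: for every (h,d,g) with served(h,d,g), tasted(g,d).
Restrictor triples: (H1,D2,G2)→tasted(G2,D2) ✓  (H1,D2,G3)→tasted(G3,D2) ✗  (H1,D3,G4)→tasted(G4,D3) ✓  (H2,D1,G3)→tasted(G3,D1) ✓  (H2,D1,G4)→tasted(G4,D1) ✓  (H2,D2,G2)→tasted(G2,D2) ✓  (H2,D2,G3)→tasted(G3,D2) ✗  (H2,D3,G1)→tasted(G1,D3) ✗  (H2,D3,G2)→tasted(G2,D3) ✓  (H2,D3,G4)→tasted(G4,D3) ✓  (H3,D1,G1)→tasted(G1,D1) ✗  (H3,D2,G4)→tasted(G4,D2) ✓  (H3,D3,G3)→tasted(G3,D3) ✓
Counterexamples (restrictor triples failing the scope): 4.

4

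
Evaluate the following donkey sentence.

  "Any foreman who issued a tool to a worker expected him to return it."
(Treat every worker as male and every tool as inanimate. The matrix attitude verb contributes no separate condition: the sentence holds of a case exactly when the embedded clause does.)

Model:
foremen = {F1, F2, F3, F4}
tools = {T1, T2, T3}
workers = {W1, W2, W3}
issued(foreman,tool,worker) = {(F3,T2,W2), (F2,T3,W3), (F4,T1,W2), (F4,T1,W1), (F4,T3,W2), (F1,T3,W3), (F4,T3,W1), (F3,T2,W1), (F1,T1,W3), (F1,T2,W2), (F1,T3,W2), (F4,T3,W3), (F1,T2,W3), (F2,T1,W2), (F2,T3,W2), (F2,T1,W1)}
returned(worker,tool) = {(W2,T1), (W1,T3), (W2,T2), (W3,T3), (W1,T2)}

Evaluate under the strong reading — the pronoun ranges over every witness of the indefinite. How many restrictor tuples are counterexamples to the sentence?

"him" takes "a worker" as antecedent and "it" takes "a tool"; both are donkey pronouns co-varying with the restrictor.
Strong reading: for every (f,t,w) with issued(f,t,w), returned(w,t).
Restrictor triples: (F1,T1,W3)→returned(W3,T1) ✗  (F1,T2,W2)→returned(W2,T2) ✓  (F1,T2,W3)→returned(W3,T2) ✗  (F1,T3,W2)→returned(W2,T3) ✗  (F1,T3,W3)→returned(W3,T3) ✓  (F2,T1,W1)→returned(W1,T1) ✗  (F2,T1,W2)→returned(W2,T1) ✓  (F2,T3,W2)→returned(W2,T3) ✗  (F2,T3,W3)→returned(W3,T3) ✓  (F3,T2,W1)→returned(W1,T2) ✓  (F3,T2,W2)→returned(W2,T2) ✓  (F4,T1,W1)→returned(W1,T1) ✗  (F4,T1,W2)→returned(W2,T1) ✓  (F4,T3,W1)→returned(W1,T3) ✓  (F4,T3,W2)→returned(W2,T3) ✗  (F4,T3,W3)→returned(W3,T3) ✓
Counterexamples (restrictor triples failing the scope): 7.

7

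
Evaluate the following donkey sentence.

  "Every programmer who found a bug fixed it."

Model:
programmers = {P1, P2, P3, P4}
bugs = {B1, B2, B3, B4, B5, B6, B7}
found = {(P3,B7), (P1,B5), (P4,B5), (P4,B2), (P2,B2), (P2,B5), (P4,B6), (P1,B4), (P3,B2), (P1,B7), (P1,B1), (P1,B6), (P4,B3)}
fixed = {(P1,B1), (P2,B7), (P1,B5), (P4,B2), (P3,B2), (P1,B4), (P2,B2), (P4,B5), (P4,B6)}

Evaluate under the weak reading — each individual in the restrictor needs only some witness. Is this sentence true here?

True

"it" takes "a bug" as antecedent — a donkey pronoun bound across the clause boundary.
Weak reading: every programmer p with some found-bug has at least one found-bug b such that fixed(p,b).
Per programmer: P1:✓  P2:✓  P3:✓  P4:✓
Every programmer in the restrictor has a witness.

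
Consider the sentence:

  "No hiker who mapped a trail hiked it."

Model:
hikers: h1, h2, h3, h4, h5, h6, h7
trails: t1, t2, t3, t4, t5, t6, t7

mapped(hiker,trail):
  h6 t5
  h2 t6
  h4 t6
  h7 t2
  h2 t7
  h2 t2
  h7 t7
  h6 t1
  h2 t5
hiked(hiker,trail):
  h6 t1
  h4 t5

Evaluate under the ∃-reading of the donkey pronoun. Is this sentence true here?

False

"it" takes "a trail" as antecedent — a donkey pronoun bound across the clause boundary.
Truth condition: for no (h,t) with mapped(h,t) does hiked(h,t) hold.
Restrictor pairs — does the scope hold? (h2,t2):fails  (h2,t5):fails  (h2,t6):fails  (h2,t7):fails  (h4,t6):fails  (h6,t1):holds  (h6,t5):fails  (h7,t2):fails  (h7,t7):fails
Scope holds for 1 pair(s), so the sentence is false.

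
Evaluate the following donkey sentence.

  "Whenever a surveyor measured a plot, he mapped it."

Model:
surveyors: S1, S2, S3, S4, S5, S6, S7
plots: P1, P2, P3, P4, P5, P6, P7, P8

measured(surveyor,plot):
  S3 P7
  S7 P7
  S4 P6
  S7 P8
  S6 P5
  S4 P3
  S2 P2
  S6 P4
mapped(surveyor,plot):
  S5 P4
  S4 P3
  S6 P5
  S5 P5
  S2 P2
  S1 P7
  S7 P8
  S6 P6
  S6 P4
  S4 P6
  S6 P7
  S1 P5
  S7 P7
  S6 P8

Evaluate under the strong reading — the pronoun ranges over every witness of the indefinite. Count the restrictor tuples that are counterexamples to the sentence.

"it" takes "a plot" as antecedent — a donkey pronoun bound across the clause boundary.
Strong reading: for every (s,p) with measured(s,p), mapped(s,p).
Restrictor pairs: (S2,P2) ✓  (S3,P7) ✗  (S4,P3) ✓  (S4,P6) ✓  (S6,P4) ✓  (S6,P5) ✓  (S7,P7) ✓  (S7,P8) ✓
Counterexamples (restrictor pairs failing the scope): 1.

1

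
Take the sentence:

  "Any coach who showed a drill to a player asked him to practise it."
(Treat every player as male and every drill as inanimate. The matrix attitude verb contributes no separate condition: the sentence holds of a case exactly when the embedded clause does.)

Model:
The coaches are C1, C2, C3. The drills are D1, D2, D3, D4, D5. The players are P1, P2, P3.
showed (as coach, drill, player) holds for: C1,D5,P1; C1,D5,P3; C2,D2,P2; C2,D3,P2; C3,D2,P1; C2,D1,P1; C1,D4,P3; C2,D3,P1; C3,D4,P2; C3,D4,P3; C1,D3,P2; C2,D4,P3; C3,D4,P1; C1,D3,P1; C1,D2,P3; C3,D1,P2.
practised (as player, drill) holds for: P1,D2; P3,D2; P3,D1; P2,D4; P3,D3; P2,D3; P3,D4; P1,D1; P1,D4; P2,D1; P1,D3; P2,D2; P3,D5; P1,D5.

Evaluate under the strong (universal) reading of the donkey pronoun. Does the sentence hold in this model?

True

"him" takes "a player" as antecedent and "it" takes "a drill"; both are donkey pronouns co-varying with the restrictor.
Strong reading: for every (c,d,p) with showed(c,d,p), practised(p,d).
Restrictor triples: (C1,D2,P3)→practised(P3,D2) ✓  (C1,D3,P1)→practised(P1,D3) ✓  (C1,D3,P2)→practised(P2,D3) ✓  (C1,D4,P3)→practised(P3,D4) ✓  (C1,D5,P1)→practised(P1,D5) ✓  (C1,D5,P3)→practised(P3,D5) ✓  (C2,D1,P1)→practised(P1,D1) ✓  (C2,D2,P2)→practised(P2,D2) ✓  (C2,D3,P1)→practised(P1,D3) ✓  (C2,D3,P2)→practised(P2,D3) ✓  (C2,D4,P3)→practised(P3,D4) ✓  (C3,D1,P2)→practised(P2,D1) ✓  (C3,D2,P1)→practised(P1,D2) ✓  (C3,D4,P1)→practised(P1,D4) ✓  (C3,D4,P2)→practised(P2,D4) ✓  (C3,D4,P3)→practised(P3,D4) ✓
Every restrictor triple satisfies the scope.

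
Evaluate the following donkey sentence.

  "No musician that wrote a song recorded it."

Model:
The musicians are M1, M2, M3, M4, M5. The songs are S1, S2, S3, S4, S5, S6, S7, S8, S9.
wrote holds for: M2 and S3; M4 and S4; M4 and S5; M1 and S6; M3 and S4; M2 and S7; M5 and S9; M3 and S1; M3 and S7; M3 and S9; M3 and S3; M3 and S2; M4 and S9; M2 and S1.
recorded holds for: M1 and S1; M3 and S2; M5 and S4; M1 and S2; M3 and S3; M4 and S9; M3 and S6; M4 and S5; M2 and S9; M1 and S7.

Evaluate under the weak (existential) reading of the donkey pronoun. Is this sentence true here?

"it" takes "a song" as antecedent — a donkey pronoun bound across the clause boundary.
Truth condition: for no (m,s) with wrote(m,s) does recorded(m,s) hold.
Restrictor pairs — does the scope hold? (M1,S6):fails  (M2,S1):fails  (M2,S3):fails  (M2,S7):fails  (M3,S1):fails  (M3,S2):holds  (M3,S3):holds  (M3,S4):fails  (M3,S7):fails  (M3,S9):fails  (M4,S4):fails  (M4,S5):holds  (M4,S9):holds  (M5,S9):fails
Scope holds for 4 pair(s), so the sentence is false.

False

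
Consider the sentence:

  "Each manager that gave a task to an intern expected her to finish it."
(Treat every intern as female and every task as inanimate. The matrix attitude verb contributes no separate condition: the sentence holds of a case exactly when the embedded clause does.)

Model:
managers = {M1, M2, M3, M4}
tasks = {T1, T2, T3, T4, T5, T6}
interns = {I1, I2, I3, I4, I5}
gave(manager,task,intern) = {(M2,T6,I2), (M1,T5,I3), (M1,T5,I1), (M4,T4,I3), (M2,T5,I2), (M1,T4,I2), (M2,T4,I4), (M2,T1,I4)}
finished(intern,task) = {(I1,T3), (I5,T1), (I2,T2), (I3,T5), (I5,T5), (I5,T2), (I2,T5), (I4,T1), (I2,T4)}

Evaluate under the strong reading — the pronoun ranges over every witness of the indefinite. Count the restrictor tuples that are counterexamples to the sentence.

4

"her" takes "an intern" as antecedent and "it" takes "a task"; both are donkey pronouns co-varying with the restrictor.
Strong reading: for every (m,t,i) with gave(m,t,i), finished(i,t).
Restrictor triples: (M1,T4,I2)→finished(I2,T4) ✓  (M1,T5,I1)→finished(I1,T5) ✗  (M1,T5,I3)→finished(I3,T5) ✓  (M2,T1,I4)→finished(I4,T1) ✓  (M2,T4,I4)→finished(I4,T4) ✗  (M2,T5,I2)→finished(I2,T5) ✓  (M2,T6,I2)→finished(I2,T6) ✗  (M4,T4,I3)→finished(I3,T4) ✗
Counterexamples (restrictor triples failing the scope): 4.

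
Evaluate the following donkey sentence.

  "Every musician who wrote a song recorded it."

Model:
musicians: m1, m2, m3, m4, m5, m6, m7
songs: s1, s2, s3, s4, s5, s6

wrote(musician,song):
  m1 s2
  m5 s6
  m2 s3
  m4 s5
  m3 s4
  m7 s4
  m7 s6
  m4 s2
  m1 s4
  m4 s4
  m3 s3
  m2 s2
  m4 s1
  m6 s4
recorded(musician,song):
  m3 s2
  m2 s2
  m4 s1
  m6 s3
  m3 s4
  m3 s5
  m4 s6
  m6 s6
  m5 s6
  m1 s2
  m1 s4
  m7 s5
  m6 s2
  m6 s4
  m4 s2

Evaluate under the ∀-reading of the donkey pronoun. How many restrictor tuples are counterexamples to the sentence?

"it" takes "a song" as antecedent — a donkey pronoun bound across the clause boundary.
Strong reading: for every (m,s) with wrote(m,s), recorded(m,s).
Restrictor pairs: (m1,s2) ✓  (m1,s4) ✓  (m2,s2) ✓  (m2,s3) ✗  (m3,s3) ✗  (m3,s4) ✓  (m4,s1) ✓  (m4,s2) ✓  (m4,s4) ✗  (m4,s5) ✗  (m5,s6) ✓  (m6,s4) ✓  (m7,s4) ✗  (m7,s6) ✗
Counterexamples (restrictor pairs failing the scope): 6.

6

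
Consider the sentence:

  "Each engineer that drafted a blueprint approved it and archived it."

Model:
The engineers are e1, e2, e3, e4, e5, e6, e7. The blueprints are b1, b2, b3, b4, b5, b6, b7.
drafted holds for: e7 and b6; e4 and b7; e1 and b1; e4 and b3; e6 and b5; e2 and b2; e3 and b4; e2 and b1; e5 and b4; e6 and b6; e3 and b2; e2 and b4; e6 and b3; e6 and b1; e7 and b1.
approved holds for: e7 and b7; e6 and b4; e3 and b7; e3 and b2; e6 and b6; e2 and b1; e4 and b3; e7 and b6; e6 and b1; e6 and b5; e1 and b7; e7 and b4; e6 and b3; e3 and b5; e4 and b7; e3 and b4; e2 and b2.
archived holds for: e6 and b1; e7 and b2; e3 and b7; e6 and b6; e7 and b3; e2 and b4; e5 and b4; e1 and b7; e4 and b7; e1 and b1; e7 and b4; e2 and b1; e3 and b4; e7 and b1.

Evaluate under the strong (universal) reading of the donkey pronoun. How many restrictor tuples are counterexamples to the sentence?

10

"it" takes "a blueprint" as antecedent — a donkey pronoun bound across the clause boundary.
Strong reading: for every (e,b) with drafted(e,b), approved(e,b) ∧ archived(e,b).
Restrictor pairs: (e1,b1) ✗  (e2,b1) ✓  (e2,b2) ✗  (e2,b4) ✗  (e3,b2) ✗  (e3,b4) ✓  (e4,b3) ✗  (e4,b7) ✓  (e5,b4) ✗  (e6,b1) ✓  (e6,b3) ✗  (e6,b5) ✗  (e6,b6) ✓  (e7,b1) ✗  (e7,b6) ✗
Counterexamples (restrictor pairs failing the scope): 10.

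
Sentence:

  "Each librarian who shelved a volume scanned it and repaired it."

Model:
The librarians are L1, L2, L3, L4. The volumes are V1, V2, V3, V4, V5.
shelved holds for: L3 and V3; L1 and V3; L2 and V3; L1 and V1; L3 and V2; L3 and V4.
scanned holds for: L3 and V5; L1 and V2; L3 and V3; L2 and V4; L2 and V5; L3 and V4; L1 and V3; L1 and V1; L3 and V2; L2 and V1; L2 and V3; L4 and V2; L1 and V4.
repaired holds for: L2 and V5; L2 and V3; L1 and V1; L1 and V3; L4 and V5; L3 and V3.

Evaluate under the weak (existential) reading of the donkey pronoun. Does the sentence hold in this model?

"it" takes "a volume" as antecedent — a donkey pronoun bound across the clause boundary.
Weak reading: every librarian l with some shelved-volume has at least one shelved-volume v such that scanned(l,v) ∧ repaired(l,v).
Per librarian: L1:✓  L2:✓  L3:✓
Every librarian in the restrictor has a witness.

True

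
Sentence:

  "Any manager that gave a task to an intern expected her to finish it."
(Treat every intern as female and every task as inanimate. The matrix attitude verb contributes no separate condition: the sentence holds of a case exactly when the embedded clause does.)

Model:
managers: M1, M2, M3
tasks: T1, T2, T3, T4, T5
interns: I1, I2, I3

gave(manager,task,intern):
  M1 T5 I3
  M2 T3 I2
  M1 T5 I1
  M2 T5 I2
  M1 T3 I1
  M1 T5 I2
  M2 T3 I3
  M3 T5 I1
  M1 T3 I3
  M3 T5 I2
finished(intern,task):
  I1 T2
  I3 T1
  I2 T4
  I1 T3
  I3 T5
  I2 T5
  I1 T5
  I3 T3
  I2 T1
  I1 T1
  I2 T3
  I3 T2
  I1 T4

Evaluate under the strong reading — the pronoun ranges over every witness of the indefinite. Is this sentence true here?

"her" takes "an intern" as antecedent and "it" takes "a task"; both are donkey pronouns co-varying with the restrictor.
Strong reading: for every (m,t,i) with gave(m,t,i), finished(i,t).
Restrictor triples: (M1,T3,I1)→finished(I1,T3) ✓  (M1,T3,I3)→finished(I3,T3) ✓  (M1,T5,I1)→finished(I1,T5) ✓  (M1,T5,I2)→finished(I2,T5) ✓  (M1,T5,I3)→finished(I3,T5) ✓  (M2,T3,I2)→finished(I2,T3) ✓  (M2,T3,I3)→finished(I3,T3) ✓  (M2,T5,I2)→finished(I2,T5) ✓  (M3,T5,I1)→finished(I1,T5) ✓  (M3,T5,I2)→finished(I2,T5) ✓
Every restrictor triple satisfies the scope.

True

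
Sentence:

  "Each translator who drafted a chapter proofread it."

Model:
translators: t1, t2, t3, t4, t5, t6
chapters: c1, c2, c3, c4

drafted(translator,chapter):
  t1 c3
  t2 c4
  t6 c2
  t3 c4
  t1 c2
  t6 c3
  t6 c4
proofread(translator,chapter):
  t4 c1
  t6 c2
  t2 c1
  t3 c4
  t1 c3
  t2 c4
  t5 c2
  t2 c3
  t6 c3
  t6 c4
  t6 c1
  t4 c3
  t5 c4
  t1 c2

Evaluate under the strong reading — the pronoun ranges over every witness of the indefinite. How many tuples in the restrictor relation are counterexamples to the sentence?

0

"it" takes "a chapter" as antecedent — a donkey pronoun bound across the clause boundary.
Strong reading: for every (t,c) with drafted(t,c), proofread(t,c).
Restrictor pairs: (t1,c2) ✓  (t1,c3) ✓  (t2,c4) ✓  (t3,c4) ✓  (t6,c2) ✓  (t6,c3) ✓  (t6,c4) ✓
Counterexamples (restrictor pairs failing the scope): 0.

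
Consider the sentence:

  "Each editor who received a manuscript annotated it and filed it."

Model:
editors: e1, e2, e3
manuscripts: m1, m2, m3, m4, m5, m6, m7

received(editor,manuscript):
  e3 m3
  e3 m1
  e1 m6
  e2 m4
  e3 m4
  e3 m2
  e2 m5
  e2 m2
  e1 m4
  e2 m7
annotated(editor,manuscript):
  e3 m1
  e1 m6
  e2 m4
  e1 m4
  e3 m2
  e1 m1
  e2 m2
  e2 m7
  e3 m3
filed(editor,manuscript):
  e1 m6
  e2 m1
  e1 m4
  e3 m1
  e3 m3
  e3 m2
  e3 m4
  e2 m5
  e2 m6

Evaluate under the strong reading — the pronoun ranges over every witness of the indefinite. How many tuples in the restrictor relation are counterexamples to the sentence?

"it" takes "a manuscript" as antecedent — a donkey pronoun bound across the clause boundary.
Strong reading: for every (e,m) with received(e,m), annotated(e,m) ∧ filed(e,m).
Restrictor pairs: (e1,m4) ✓  (e1,m6) ✓  (e2,m2) ✗  (e2,m4) ✗  (e2,m5) ✗  (e2,m7) ✗  (e3,m1) ✓  (e3,m2) ✓  (e3,m3) ✓  (e3,m4) ✗
Counterexamples (restrictor pairs failing the scope): 5.

5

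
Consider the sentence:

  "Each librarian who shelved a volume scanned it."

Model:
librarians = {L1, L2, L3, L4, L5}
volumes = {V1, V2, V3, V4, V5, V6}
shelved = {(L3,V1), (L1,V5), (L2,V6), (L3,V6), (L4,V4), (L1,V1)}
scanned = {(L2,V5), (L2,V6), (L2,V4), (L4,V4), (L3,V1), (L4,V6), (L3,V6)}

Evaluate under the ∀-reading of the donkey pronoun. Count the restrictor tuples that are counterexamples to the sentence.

"it" takes "a volume" as antecedent — a donkey pronoun bound across the clause boundary.
Strong reading: for every (l,v) with shelved(l,v), scanned(l,v).
Restrictor pairs: (L1,V1) ✗  (L1,V5) ✗  (L2,V6) ✓  (L3,V1) ✓  (L3,V6) ✓  (L4,V4) ✓
Counterexamples (restrictor pairs failing the scope): 2.

2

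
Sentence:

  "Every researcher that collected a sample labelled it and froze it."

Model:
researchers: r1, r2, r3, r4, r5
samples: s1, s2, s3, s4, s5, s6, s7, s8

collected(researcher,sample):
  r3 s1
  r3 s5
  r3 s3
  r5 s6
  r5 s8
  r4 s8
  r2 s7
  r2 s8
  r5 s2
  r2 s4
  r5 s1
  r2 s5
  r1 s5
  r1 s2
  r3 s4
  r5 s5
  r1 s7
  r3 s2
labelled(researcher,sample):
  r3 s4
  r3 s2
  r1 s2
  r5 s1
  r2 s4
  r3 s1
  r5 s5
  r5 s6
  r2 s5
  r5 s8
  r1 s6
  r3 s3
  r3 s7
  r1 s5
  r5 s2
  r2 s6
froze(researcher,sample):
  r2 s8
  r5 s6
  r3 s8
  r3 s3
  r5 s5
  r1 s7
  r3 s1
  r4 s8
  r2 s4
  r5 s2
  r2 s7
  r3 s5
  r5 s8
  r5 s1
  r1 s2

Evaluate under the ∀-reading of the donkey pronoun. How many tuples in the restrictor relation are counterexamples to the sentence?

"it" takes "a sample" as antecedent — a donkey pronoun bound across the clause boundary.
Strong reading: for every (r,s) with collected(r,s), labelled(r,s) ∧ froze(r,s).
Restrictor pairs: (r1,s2) ✓  (r1,s5) ✗  (r1,s7) ✗  (r2,s4) ✓  (r2,s5) ✗  (r2,s7) ✗  (r2,s8) ✗  (r3,s1) ✓  (r3,s2) ✗  (r3,s3) ✓  (r3,s4) ✗  (r3,s5) ✗  (r4,s8) ✗  (r5,s1) ✓  (r5,s2) ✓  (r5,s5) ✓  (r5,s6) ✓  (r5,s8) ✓
Counterexamples (restrictor pairs failing the scope): 9.

9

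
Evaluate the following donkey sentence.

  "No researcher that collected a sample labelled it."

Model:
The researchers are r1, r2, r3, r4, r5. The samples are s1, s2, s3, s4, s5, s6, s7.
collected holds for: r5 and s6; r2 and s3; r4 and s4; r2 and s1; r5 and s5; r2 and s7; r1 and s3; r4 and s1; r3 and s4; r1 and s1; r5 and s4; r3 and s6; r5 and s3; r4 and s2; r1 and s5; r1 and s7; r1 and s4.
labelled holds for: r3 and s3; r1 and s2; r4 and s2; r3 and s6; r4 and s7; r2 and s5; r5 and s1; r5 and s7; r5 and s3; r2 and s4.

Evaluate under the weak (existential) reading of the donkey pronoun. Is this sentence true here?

False

"it" takes "a sample" as antecedent — a donkey pronoun bound across the clause boundary.
Truth condition: for no (r,s) with collected(r,s) does labelled(r,s) hold.
Restrictor pairs — does the scope hold? (r1,s1):fails  (r1,s3):fails  (r1,s4):fails  (r1,s5):fails  (r1,s7):fails  (r2,s1):fails  (r2,s3):fails  (r2,s7):fails  (r3,s4):fails  (r3,s6):holds  (r4,s1):fails  (r4,s2):holds  (r4,s4):fails  (r5,s3):holds  (r5,s4):fails  (r5,s5):fails  (r5,s6):fails
Scope holds for 3 pair(s), so the sentence is false.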